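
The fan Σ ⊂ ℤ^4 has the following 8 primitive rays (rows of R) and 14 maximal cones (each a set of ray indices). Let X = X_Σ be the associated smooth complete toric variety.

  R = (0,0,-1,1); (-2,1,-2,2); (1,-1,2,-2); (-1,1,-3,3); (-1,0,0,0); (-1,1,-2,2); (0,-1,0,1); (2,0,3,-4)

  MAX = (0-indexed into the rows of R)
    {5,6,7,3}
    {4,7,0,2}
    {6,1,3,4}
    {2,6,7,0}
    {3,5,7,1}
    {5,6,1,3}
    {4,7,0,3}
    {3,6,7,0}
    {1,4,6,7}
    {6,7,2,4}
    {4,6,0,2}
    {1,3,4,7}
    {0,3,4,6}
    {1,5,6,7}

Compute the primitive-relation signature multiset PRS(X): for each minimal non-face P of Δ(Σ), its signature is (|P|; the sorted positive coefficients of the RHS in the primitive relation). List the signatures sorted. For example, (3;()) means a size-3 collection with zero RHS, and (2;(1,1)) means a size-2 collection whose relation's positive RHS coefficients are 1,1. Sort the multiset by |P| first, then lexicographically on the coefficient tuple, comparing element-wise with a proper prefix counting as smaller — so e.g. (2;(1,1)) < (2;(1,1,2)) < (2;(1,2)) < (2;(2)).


Minimal non-faces — 9 found among 8 rays, 14 max cones:

  {2,5}:  v_{2} + v_{5} = 0  ⇒ sig = (2;())
  {0,5}:  v_{0} + v_{5} = v_{3}  ⇒ sig = (2;(1))
  {1,2}:  v_{1} + v_{2} = v_{4}  ⇒ sig = (2;(1))
  {2,3}:  v_{2} + v_{3} = v_{0}  ⇒ sig = (2;(1))
  {4,5}:  v_{4} + v_{5} = v_{1}  ⇒ sig = (2;(1))
  {0,1}:  v_{0} + v_{1} = v_{3} + v_{4}  ⇒ sig = (2;(1,1))
  {3,4,6,7}:  v_{3} + v_{4} + v_{6} + v_{7} = 0  ⇒ sig = (4;())
  {0,4,6,7}:  v_{0} + v_{4} + v_{6} + v_{7} = v_{2}  ⇒ sig = (4;(1))
  {1,3,6,7}:  v_{1} + v_{3} + v_{6} + v_{7} = v_{5}  ⇒ sig = (4;(1))

so the primitive-relation signature multiset is
    |P|=2: 6 collections, coeffs (), (1), (1), (1), (1), (1,1)
    |P|=4: 3 collections, coeffs (), (1), (1)


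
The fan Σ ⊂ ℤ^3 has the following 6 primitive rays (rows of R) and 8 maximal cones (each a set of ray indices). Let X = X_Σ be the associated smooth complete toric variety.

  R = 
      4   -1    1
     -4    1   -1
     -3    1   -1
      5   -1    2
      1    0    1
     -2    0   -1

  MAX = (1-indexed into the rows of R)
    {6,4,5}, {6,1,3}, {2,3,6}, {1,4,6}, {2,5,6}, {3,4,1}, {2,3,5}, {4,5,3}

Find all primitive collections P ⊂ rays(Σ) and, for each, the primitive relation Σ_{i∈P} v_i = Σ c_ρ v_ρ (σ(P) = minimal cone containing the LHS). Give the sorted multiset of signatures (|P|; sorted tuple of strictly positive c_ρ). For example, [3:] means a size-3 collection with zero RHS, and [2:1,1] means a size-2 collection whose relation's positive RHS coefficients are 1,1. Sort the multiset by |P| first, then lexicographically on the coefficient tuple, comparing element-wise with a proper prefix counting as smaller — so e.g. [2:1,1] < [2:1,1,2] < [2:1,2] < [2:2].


The 5 primitive collections of Σ (r=6, n=3):

  • {1,2}:  v_{1} + v_{2} = 0  ⇒ sig = [2:]
  • {1,5}:  v_{1} + v_{5} = v_{4}  ⇒ sig = [2:1]
  • {2,4}:  v_{2} + v_{4} = v_{5}  ⇒ sig = [2:1]
  • {3,4,6}:  v_{3} + v_{4} + v_{6} = 0  ⇒ sig = [3:]
  • {3,5,6}:  v_{3} + v_{5} + v_{6} = v_{2}  ⇒ sig = [3:1]

so the primitive-relation signature multiset is
    |P|=2: 3 collections, coeffs (), (1), (1)
    |P|=3: 2 collections, coeffs (), (1)


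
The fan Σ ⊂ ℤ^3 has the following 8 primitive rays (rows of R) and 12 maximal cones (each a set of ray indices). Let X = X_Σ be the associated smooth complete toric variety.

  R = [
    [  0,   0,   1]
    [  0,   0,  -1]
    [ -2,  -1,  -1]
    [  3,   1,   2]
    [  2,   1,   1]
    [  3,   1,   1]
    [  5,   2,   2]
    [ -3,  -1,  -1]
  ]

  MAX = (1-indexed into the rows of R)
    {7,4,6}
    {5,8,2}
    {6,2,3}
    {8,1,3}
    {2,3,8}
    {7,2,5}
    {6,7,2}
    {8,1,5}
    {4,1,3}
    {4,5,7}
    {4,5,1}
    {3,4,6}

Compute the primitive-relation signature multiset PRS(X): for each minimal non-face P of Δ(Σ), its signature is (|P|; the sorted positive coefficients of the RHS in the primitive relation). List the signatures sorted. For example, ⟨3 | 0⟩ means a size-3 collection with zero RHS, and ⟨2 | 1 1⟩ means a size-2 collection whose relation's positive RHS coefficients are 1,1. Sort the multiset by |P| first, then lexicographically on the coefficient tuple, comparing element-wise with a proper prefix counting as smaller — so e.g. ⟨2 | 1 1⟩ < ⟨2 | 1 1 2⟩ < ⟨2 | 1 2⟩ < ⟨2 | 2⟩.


Minimal non-faces — 10 found among 8 rays, 12 max cones:

  • {1,2}:  v_{1} + v_{2} = 0  →  sig = ⟨2 | 0⟩
  • {3,5}:  v_{3} + v_{5} = 0  →  sig = ⟨2 | 0⟩
  • {6,8}:  v_{6} + v_{8} = 0  →  sig = ⟨2 | 0⟩
  • {1,6}:  v_{1} + v_{6} = v_{4}  →  sig = ⟨2 | 1⟩
  • {2,4}:  v_{2} + v_{4} = v_{6}  →  sig = ⟨2 | 1⟩
  • {3,7}:  v_{3} + v_{7} = v_{6}  →  sig = ⟨2 | 1⟩
  • {4,8}:  v_{4} + v_{8} = v_{1}  →  sig = ⟨2 | 1⟩
  • {5,6}:  v_{5} + v_{6} = v_{7}  →  sig = ⟨2 | 1⟩
  • {7,8}:  v_{7} + v_{8} = v_{5}  →  sig = ⟨2 | 1⟩
  • {1,7}:  v_{1} + v_{7} = v_{4} + v_{5}  →  sig = ⟨2 | 1 1⟩

Sorted signature multiset PRS(X):
[⟨2 | 0⟩, ⟨2 | 0⟩, ⟨2 | 0⟩, ⟨2 | 1⟩, ⟨2 | 1⟩, ⟨2 | 1⟩, ⟨2 | 1⟩, ⟨2 | 1⟩, ⟨2 | 1⟩, ⟨2 | 1 1⟩]


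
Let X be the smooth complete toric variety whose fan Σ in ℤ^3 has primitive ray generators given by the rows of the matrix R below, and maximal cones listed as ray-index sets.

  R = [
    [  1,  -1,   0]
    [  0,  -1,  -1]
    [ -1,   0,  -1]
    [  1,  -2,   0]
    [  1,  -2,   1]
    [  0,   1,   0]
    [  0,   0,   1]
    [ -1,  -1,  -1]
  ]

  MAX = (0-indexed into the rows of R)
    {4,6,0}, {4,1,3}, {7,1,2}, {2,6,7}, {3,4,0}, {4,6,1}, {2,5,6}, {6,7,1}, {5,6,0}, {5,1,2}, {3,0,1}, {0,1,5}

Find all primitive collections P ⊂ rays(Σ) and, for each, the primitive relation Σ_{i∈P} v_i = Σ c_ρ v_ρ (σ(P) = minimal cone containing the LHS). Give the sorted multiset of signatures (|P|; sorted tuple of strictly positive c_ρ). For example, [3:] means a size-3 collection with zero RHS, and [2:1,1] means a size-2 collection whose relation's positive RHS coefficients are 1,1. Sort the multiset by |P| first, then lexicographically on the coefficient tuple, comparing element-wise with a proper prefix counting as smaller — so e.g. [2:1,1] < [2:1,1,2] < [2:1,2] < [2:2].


Σ has 14 primitive collections:

  P={0,2}:  v_{0} + v_{2} = v_{1}  ⟹  sig = [2:1]
  P={3,5}:  v_{3} + v_{5} = v_{0}  ⟹  sig = [2:1]
  P={3,6}:  v_{3} + v_{6} = v_{4}  ⟹  sig = [2:1]
  P={5,7}:  v_{5} + v_{7} = v_{2}  ⟹  sig = [2:1]
  P={4,5}:  v_{4} + v_{5} = v_{0} + v_{6}  ⟹  sig = [2:1,1]
  P={0,7}:  v_{0} + v_{7} = 2·v_{1} + v_{6}  ⟹  sig = [2:1,2]
  P={2,3}:  v_{2} + v_{3} = 2·v_{1} + v_{6}  ⟹  sig = [2:1,2]
  P={2,4}:  v_{2} + v_{4} = 2·v_{1} + 2·v_{6}  ⟹  sig = [2:2,2]
  P={3,7}:  v_{3} + v_{7} = 3·v_{1} + 2·v_{6}  ⟹  sig = [2:2,3]
  P={4,7}:  v_{4} + v_{7} = 3·v_{1} + 3·v_{6}  ⟹  sig = [2:3,3]
  P={1,5,6}:  v_{1} + v_{5} + v_{6} = 0  ⟹  sig = [3:]
  P={0,1,6}:  v_{0} + v_{1} + v_{6} = v_{3}  ⟹  sig = [3:1]
  P={1,2,6}:  v_{1} + v_{2} + v_{6} = v_{7}  ⟹  sig = [3:1]
  P={0,1,4}:  v_{0} + v_{1} + v_{4} = 2·v_{3}  ⟹  sig = [3:2]

Hence PRS(X_Σ) =
    [2:1]
    [2:1]
    [2:1]
    [2:1]
    [2:1,1]
    [2:1,2]
    [2:1,2]
    [2:2,2]
    [2:2,3]
    [2:3,3]
    [3:]
    [3:1]
    [3:1]
    [3:2]


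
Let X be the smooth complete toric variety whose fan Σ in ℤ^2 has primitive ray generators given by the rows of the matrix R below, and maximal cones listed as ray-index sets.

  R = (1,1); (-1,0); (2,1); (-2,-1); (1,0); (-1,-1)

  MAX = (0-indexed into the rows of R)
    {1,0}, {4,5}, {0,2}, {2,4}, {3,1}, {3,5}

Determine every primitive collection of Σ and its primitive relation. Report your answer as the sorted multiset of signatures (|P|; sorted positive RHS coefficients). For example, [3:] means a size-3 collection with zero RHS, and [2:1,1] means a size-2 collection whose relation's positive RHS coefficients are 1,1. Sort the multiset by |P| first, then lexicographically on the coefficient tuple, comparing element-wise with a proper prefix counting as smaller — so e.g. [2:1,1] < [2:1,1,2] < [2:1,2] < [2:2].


9 collections generate NE(X_Σ); each relation:

  • {0,5}:  v_{0} + v_{5} = 0 — sig = [2:]
  • {1,4}:  v_{1} + v_{4} = 0 — sig = [2:]
  • {2,3}:  v_{2} + v_{3} = 0 — sig = [2:]
  • {0,3}:  v_{0} + v_{3} = v_{1} — sig = [2:1]
  • {0,4}:  v_{0} + v_{4} = v_{2} — sig = [2:1]
  • {1,2}:  v_{1} + v_{2} = v_{0} — sig = [2:1]
  • {1,5}:  v_{1} + v_{5} = v_{3} — sig = [2:1]
  • {2,5}:  v_{2} + v_{5} = v_{4} — sig = [2:1]
  • {3,4}:  v_{3} + v_{4} = v_{5} — sig = [2:1]

Signatures (|P|; sorted positive RHS coefficients), sorted:
    [2:]
    [2:]
    [2:]
    [2:1]
    [2:1]
    [2:1]
    [2:1]
    [2:1]
    [2:1]


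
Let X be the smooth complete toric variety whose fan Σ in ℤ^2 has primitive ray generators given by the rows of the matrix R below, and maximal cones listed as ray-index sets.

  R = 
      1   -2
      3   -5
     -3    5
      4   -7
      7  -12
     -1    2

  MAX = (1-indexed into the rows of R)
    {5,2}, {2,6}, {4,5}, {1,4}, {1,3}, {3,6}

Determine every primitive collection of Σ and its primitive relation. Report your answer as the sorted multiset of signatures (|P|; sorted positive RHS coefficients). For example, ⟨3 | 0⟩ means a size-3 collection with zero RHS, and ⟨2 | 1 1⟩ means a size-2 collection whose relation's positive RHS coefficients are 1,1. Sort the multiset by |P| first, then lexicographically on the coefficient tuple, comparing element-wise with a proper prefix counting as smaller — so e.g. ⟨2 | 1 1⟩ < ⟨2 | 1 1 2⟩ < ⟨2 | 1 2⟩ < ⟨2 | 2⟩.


9 collections generate NE(X_Σ); each relation:

  P = {1,6}:  v_{1} + v_{6} = 0 ; sig = ⟨2 | 0⟩
  P = {2,3}:  v_{2} + v_{3} = 0 ; sig = ⟨2 | 0⟩
  P = {1,2}:  v_{1} + v_{2} = v_{4} ; sig = ⟨2 | 1⟩
  P = {2,4}:  v_{2} + v_{4} = v_{5} ; sig = ⟨2 | 1⟩
  P = {3,4}:  v_{3} + v_{4} = v_{1} ; sig = ⟨2 | 1⟩
  P = {3,5}:  v_{3} + v_{5} = v_{4} ; sig = ⟨2 | 1⟩
  P = {4,6}:  v_{4} + v_{6} = v_{2} ; sig = ⟨2 | 1⟩
  P = {1,5}:  v_{1} + v_{5} = 2·v_{4} ; sig = ⟨2 | 2⟩
  P = {5,6}:  v_{5} + v_{6} = 2·v_{2} ; sig = ⟨2 | 2⟩

so the primitive-relation signature multiset is
    |P|=2: 9 collections, coeffs (), (), (1), (1), (1), (1), (1), (2), (2)


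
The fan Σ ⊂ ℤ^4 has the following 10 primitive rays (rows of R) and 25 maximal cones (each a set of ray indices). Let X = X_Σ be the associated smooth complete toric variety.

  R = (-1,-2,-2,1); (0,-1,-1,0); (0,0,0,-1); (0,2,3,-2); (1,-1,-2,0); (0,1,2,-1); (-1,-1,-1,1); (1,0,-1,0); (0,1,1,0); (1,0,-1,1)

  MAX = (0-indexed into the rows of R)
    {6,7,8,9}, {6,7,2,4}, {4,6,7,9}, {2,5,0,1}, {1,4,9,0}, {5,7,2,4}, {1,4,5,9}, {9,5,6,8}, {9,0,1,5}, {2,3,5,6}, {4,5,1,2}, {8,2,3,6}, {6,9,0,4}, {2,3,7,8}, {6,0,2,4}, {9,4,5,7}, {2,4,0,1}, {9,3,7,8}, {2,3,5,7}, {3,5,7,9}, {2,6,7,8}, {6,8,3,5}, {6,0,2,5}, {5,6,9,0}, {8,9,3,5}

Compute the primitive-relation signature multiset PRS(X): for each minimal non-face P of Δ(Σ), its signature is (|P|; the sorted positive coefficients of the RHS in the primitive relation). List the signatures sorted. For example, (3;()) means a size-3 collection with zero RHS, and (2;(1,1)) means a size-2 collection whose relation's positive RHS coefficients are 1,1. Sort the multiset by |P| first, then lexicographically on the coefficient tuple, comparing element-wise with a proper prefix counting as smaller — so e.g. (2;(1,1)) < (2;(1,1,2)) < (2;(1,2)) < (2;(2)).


The 17 primitive collections of Σ (r=10, n=4):

  P={1,8}:  v_{1} + v_{8} = 0  ⟹  sig = (2;())
  P={0,8}:  v_{0} + v_{8} = v_{6}  ⟹  sig = (2;(1))
  P={1,6}:  v_{1} + v_{6} = v_{0}  ⟹  sig = (2;(1))
  P={1,7}:  v_{1} + v_{7} = v_{4}  ⟹  sig = (2;(1))
  P={2,9}:  v_{2} + v_{9} = v_{7}  ⟹  sig = (2;(1))
  P={4,8}:  v_{4} + v_{8} = v_{7}  ⟹  sig = (2;(1))
  P={0,7}:  v_{0} + v_{7} = v_{4} + v_{6}  ⟹  sig = (2;(1,1))
  P={1,3}:  v_{1} + v_{3} = v_{2} + v_{5}  ⟹  sig = (2;(1,1))
  P={0,3}:  v_{0} + v_{3} = v_{2} + v_{5} + v_{6}  ⟹  sig = (2;(1,1,1))
  P={3,4}:  v_{3} + v_{4} = v_{2} + v_{5} + v_{7}  ⟹  sig = (2;(1,1,1))
  P={5,6,7}:  v_{5} + v_{6} + v_{7} = 0  ⟹  sig = (3;())
  P={2,5,8}:  v_{2} + v_{5} + v_{8} = v_{3}  ⟹  sig = (3;(1))
  P={3,6,9}:  v_{3} + v_{6} + v_{9} = v_{8}  ⟹  sig = (3;(1))
  P={4,5,6}:  v_{4} + v_{5} + v_{6} = v_{1}  ⟹  sig = (3;(1))
  P={3,6,7}:  v_{3} + v_{6} + v_{7} = v_{2} + v_{8}  ⟹  sig = (3;(1,1))
  P={5,7,8}:  v_{5} + v_{7} + v_{8} = v_{3} + v_{9}  ⟹  sig = (3;(1,1))
  P={0,4,5}:  v_{0} + v_{4} + v_{5} = 2·v_{1}  ⟹  sig = (3;(2))

Hence PRS(X_Σ) =
    |P|=2: 10 collections, coeffs (), (1), (1), (1), (1), (1), (1,1), (1,1), (1,1,1), (1,1,1)
    |P|=3: 7 collections, coeffs (), (1), (1), (1), (1,1), (1,1), (2)


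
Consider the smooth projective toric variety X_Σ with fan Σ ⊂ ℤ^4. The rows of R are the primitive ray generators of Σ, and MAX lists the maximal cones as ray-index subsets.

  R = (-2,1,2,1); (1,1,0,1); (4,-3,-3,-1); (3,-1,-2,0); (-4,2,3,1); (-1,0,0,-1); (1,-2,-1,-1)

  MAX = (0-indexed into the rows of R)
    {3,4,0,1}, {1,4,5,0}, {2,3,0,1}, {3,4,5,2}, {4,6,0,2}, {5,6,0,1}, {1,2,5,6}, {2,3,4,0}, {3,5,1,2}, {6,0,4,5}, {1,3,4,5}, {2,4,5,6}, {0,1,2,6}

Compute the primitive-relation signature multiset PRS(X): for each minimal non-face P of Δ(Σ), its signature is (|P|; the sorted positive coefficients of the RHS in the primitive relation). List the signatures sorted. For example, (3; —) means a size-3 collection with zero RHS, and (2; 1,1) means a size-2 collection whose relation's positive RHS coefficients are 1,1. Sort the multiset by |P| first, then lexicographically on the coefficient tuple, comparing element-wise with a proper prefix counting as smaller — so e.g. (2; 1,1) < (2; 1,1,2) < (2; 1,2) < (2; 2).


Σ has 5 primitive collections:

  P={3,6}:  v_{3} + v_{6} = v_{2} ; sig = (2; 1)
  P={0,3,5}:  v_{0} + v_{3} + v_{5} = 0 ; sig = (3; —)
  P={0,2,5}:  v_{0} + v_{2} + v_{5} = v_{6} ; sig = (3; 1)
  P={1,4,6}:  v_{1} + v_{4} + v_{6} = v_{0} ; sig = (3; 1)
  P={1,2,4}:  v_{1} + v_{2} + v_{4} = v_{0} + v_{3} ; sig = (3; 1,1)

Sorted signature multiset PRS(X):
{ (2; 1),  (3; —),  (3; 1) ×2,  (3; 1,1) }


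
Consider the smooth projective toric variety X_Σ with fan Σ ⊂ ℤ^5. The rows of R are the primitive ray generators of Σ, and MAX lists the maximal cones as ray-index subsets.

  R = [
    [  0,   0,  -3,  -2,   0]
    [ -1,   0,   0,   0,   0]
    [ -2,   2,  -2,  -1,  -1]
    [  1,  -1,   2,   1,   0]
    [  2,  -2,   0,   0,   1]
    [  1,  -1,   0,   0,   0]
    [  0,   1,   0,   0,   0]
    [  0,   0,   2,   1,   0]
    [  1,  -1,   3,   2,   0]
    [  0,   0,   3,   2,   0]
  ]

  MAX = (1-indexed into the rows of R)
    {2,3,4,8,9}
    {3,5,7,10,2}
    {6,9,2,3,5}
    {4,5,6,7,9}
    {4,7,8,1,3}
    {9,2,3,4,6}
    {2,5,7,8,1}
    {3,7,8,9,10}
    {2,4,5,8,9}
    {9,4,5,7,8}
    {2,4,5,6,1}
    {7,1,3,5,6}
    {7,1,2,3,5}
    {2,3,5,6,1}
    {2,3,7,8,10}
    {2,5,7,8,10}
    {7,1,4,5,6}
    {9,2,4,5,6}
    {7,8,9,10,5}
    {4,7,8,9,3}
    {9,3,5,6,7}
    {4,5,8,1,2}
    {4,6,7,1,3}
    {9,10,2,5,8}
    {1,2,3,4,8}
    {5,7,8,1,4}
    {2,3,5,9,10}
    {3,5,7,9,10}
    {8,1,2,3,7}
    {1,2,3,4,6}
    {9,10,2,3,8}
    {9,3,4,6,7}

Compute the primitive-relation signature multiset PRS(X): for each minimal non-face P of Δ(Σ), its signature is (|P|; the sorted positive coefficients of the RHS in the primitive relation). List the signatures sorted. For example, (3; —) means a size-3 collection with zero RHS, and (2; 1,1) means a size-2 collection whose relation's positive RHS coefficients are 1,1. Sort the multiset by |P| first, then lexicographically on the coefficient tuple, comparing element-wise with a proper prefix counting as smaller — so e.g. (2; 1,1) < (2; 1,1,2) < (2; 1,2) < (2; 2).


Primitive collections (10):

  {1,10}:  v_{1} + v_{10} = 0  ⇒ sig = (2; —)
  {1,9}:  v_{1} + v_{9} = v_{6}  ⇒ sig = (2; 1)
  {6,8}:  v_{6} + v_{8} = v_{4}  ⇒ sig = (2; 1)
  {6,10}:  v_{6} + v_{10} = v_{9}  ⇒ sig = (2; 1)
  {4,10}:  v_{4} + v_{10} = v_{8} + v_{9}  ⇒ sig = (2; 1,1)
  {2,6,7}:  v_{2} + v_{6} + v_{7} = 0  ⇒ sig = (3; —)
  {3,5,8}:  v_{3} + v_{5} + v_{8} = 0  ⇒ sig = (3; —)
  {2,4,7}:  v_{2} + v_{4} + v_{7} = v_{8}  ⇒ sig = (3; 1)
  {2,7,9}:  v_{2} + v_{7} + v_{9} = v_{10}  ⇒ sig = (3; 1)
  {3,4,5}:  v_{3} + v_{4} + v_{5} = v_{6}  ⇒ sig = (3; 1)

so the primitive-relation signature multiset is
[(2; —), (2; 1), (2; 1), (2; 1), (2; 1,1), (3; —), (3; —), (3; 1), (3; 1), (3; 1)]


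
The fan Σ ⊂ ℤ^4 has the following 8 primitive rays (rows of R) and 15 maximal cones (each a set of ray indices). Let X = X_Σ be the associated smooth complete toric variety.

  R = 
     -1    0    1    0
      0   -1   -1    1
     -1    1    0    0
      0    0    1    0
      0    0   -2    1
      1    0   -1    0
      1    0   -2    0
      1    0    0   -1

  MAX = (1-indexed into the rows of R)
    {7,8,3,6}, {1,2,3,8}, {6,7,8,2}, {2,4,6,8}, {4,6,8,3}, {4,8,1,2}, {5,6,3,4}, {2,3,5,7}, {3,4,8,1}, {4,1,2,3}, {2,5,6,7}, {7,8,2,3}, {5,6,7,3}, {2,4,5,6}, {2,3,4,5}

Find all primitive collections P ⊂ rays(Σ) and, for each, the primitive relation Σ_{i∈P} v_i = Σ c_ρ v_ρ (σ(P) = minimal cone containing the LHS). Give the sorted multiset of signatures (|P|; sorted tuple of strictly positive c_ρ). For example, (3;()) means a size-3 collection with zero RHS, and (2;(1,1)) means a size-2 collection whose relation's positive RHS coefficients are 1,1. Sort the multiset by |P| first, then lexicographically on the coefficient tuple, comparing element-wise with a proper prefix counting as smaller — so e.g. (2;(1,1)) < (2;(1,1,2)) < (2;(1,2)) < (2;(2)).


The 7 primitive collections of Σ (r=8, n=4):

  • {1,6}:  v_{1} + v_{6} = 0 ; sig = (2;())
  • {4,7}:  v_{4} + v_{7} = v_{6} ; sig = (2;(1))
  • {5,8}:  v_{5} + v_{8} = v_{7} ; sig = (2;(1))
  • {1,5}:  v_{1} + v_{5} = v_{2} + v_{3} ; sig = (2;(1,1))
  • {1,7}:  v_{1} + v_{7} = v_{2} + v_{3} + v_{8} ; sig = (2;(1,1,1))
  • {2,3,6}:  v_{2} + v_{3} + v_{6} = v_{5} ; sig = (3;(1))
  • {2,3,4,8}:  v_{2} + v_{3} + v_{4} + v_{8} = 0 ; sig = (4;())

Hence PRS(X_Σ) =
{ (2;()),  (2;(1)) ×2,  (2;(1,1)),  (2;(1,1,1)),  (3;(1)),  (4;()) }


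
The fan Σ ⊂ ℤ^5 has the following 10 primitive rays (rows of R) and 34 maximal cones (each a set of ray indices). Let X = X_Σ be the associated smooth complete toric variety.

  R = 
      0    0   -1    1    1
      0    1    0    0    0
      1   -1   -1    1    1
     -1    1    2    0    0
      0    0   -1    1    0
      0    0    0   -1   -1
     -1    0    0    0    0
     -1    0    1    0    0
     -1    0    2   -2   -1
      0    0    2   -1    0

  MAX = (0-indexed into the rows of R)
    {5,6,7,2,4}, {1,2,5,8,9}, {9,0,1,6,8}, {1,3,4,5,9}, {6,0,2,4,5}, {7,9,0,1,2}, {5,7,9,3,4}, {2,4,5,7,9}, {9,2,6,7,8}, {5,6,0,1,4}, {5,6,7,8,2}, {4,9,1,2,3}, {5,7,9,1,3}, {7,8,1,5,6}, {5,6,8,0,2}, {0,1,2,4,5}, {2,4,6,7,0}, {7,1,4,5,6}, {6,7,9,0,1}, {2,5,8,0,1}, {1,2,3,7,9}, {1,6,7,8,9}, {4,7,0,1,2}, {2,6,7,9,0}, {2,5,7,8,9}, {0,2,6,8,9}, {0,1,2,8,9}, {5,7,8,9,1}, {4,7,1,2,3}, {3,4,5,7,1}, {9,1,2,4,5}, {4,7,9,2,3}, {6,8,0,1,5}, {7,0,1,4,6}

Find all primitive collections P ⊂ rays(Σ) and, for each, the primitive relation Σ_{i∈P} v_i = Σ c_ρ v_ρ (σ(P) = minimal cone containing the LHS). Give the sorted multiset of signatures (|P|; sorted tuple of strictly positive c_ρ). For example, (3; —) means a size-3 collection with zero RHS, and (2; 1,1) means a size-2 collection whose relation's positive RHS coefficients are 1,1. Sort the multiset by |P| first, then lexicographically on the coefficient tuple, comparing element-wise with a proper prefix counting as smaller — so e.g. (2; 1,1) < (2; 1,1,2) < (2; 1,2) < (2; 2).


Σ has 15 primitive collections:

  {4,8}:  v_{4} + v_{8} = v_{5} + v_{7}  →  sig = (2; 1,1)
  {3,8}:  v_{3} + v_{8} = v_{1} + v_{5} + 2·v_{7} + v_{9}  →  sig = (2; 1,1,1,2)
  {3,6}:  v_{3} + v_{6} = v_{1} + 2·v_{7}  →  sig = (2; 1,2)
  {0,3}:  v_{0} + v_{3} = 2·v_{1} + v_{2} + 2·v_{7}  →  sig = (2; 1,2,2)
  {0,5,7}:  v_{0} + v_{5} + v_{7} = v_{6}  →  sig = (3; 1)
  {1,2,6}:  v_{1} + v_{2} + v_{6} = v_{0}  →  sig = (3; 1)
  {4,6,9}:  v_{4} + v_{6} + v_{9} = v_{7}  →  sig = (3; 1)
  {5,6,9}:  v_{5} + v_{6} + v_{9} = v_{8}  →  sig = (3; 1)
  {2,3,5}:  v_{2} + v_{3} + v_{5} = v_{4} + v_{9}  →  sig = (3; 1,1)
  {0,4,9}:  v_{0} + v_{4} + v_{9} = v_{1} + v_{2} + v_{7}  →  sig = (3; 1,1,1)
  {0,5,9}:  v_{0} + v_{5} + v_{9} = v_{1} + v_{2} + v_{8}  →  sig = (3; 1,1,1)
  {0,7,8}:  v_{0} + v_{7} + v_{8} = 2·v_{6} + v_{9}  →  sig = (3; 1,2)
  {1,2,5,7}:  v_{1} + v_{2} + v_{5} + v_{7} = 0  →  sig = (4; —)
  {1,4,7,9}:  v_{1} + v_{4} + v_{7} + v_{9} = v_{3}  →  sig = (4; 1)
  {1,2,7,8}:  v_{1} + v_{2} + v_{7} + v_{8} = v_{6} + v_{9}  →  sig = (4; 1,1)

so the primitive-relation signature multiset is
{ (2; 1,1),  (2; 1,1,1,2),  (2; 1,2),  (2; 1,2,2),  (3; 1) ×4,  (3; 1,1),  (3; 1,1,1) ×2,  (3; 1,2),  (4; —),  (4; 1),  (4; 1,1) }


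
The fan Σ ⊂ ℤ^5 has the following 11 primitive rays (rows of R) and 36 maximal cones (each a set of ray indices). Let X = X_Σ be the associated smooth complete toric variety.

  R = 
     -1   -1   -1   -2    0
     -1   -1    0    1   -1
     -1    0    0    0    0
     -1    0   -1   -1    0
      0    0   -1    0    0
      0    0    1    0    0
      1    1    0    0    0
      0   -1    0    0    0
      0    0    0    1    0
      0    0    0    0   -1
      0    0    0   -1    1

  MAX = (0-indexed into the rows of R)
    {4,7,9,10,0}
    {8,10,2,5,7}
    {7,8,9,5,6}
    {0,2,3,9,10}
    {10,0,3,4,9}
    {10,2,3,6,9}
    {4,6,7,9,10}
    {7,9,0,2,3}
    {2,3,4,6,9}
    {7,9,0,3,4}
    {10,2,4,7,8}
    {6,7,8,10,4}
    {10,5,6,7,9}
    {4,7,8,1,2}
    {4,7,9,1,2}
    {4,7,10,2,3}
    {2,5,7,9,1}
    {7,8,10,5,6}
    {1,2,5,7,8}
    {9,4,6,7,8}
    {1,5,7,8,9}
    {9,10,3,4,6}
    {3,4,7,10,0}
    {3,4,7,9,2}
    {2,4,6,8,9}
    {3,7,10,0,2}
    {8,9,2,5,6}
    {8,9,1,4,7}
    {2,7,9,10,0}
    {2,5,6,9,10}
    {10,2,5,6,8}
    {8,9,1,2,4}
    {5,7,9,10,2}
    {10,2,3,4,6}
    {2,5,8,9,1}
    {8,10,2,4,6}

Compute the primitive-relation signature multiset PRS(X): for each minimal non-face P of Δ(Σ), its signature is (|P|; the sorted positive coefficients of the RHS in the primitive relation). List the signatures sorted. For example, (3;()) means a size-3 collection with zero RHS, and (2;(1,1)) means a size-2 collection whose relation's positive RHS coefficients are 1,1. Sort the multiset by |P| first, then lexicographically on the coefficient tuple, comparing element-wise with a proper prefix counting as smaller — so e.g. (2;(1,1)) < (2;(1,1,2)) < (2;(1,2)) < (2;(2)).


Σ has 17 primitive collections:

  P = {4,5}:  v_{4} + v_{5} = 0 ; sig = (2;())
  P = {0,8}:  v_{0} + v_{8} = v_{3} + v_{7} ; sig = (2;(1,1))
  P = {1,6}:  v_{1} + v_{6} = v_{8} + v_{9} ; sig = (2;(1,1))
  P = {1,10}:  v_{1} + v_{10} = v_{2} + v_{7} ; sig = (2;(1,1))
  P = {3,8}:  v_{3} + v_{8} = v_{2} + v_{4} ; sig = (2;(1,1))
  P = {3,5}:  v_{3} + v_{5} = v_{2} + v_{9} + v_{10} ; sig = (2;(1,1,1))
  P = {0,1}:  v_{0} + v_{1} = v_{2} + v_{3} + 2·v_{7} + v_{9} ; sig = (2;(1,1,1,2))
  P = {1,3}:  v_{1} + v_{3} = 2·v_{2} + v_{4} + v_{7} + v_{9} ; sig = (2;(1,1,1,2))
  P = {0,5}:  v_{0} + v_{5} = v_{2} + v_{7} + 2·v_{9} + 2·v_{10} ; sig = (2;(1,1,2,2))
  P = {0,6}:  v_{0} + v_{6} = v_{4} + 2·v_{9} + 2·v_{10} ; sig = (2;(1,2,2))
  P = {2,6,7}:  v_{2} + v_{6} + v_{7} = 0 ; sig = (3;())
  P = {8,9,10}:  v_{8} + v_{9} + v_{10} = 0 ; sig = (3;())
  P = {3,6,7}:  v_{3} + v_{6} + v_{7} = v_{4} + v_{9} + v_{10} ; sig = (3;(1,1,1))
  P = {0,2,4}:  v_{0} + v_{2} + v_{4} = 2·v_{3} + v_{7} ; sig = (3;(1,2))
  P = {2,4,9,10}:  v_{2} + v_{4} + v_{9} + v_{10} = v_{3} ; sig = (4;(1))
  P = {2,7,8,9}:  v_{2} + v_{7} + v_{8} + v_{9} = v_{1} ; sig = (4;(1))
  P = {3,7,9,10}:  v_{3} + v_{7} + v_{9} + v_{10} = v_{0} ; sig = (4;(1))

Signatures (|P|; sorted positive RHS coefficients), sorted:
{ (2;()),  (2;(1,1)) ×4,  (2;(1,1,1)),  (2;(1,1,1,2)) ×2,  (2;(1,1,2,2)),  (2;(1,2,2)),  (3;()) ×2,  (3;(1,1,1)),  (3;(1,2)),  (4;(1)) ×3 }


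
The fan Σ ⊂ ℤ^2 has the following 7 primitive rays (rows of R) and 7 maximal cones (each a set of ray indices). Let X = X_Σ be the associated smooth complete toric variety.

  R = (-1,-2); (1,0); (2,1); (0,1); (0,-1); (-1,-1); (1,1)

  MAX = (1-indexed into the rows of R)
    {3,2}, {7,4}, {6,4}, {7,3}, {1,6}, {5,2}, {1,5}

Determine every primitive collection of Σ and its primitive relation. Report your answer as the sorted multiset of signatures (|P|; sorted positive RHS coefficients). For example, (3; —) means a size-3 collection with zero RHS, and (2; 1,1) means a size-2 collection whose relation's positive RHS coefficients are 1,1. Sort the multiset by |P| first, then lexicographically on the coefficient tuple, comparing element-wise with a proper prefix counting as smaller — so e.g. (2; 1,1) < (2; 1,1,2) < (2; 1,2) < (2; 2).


Primitive collections (14):

  P={4,5}:  v_{4} + v_{5} = 0  ⟹  sig = (2; —)
  P={6,7}:  v_{6} + v_{7} = 0  ⟹  sig = (2; —)
  P={1,4}:  v_{1} + v_{4} = v_{6}  ⟹  sig = (2; 1)
  P={1,7}:  v_{1} + v_{7} = v_{5}  ⟹  sig = (2; 1)
  P={2,4}:  v_{2} + v_{4} = v_{7}  ⟹  sig = (2; 1)
  P={2,6}:  v_{2} + v_{6} = v_{5}  ⟹  sig = (2; 1)
  P={2,7}:  v_{2} + v_{7} = v_{3}  ⟹  sig = (2; 1)
  P={3,6}:  v_{3} + v_{6} = v_{2}  ⟹  sig = (2; 1)
  P={5,6}:  v_{5} + v_{6} = v_{1}  ⟹  sig = (2; 1)
  P={5,7}:  v_{5} + v_{7} = v_{2}  ⟹  sig = (2; 1)
  P={1,3}:  v_{1} + v_{3} = v_{2} + v_{5}  ⟹  sig = (2; 1,1)
  P={1,2}:  v_{1} + v_{2} = 2·v_{5}  ⟹  sig = (2; 2)
  P={3,4}:  v_{3} + v_{4} = 2·v_{7}  ⟹  sig = (2; 2)
  P={3,5}:  v_{3} + v_{5} = 2·v_{2}  ⟹  sig = (2; 2)

so the primitive-relation signature multiset is
    (2; —)
    (2; —)
    (2; 1)
    (2; 1)
    (2; 1)
    (2; 1)
    (2; 1)
    (2; 1)
    (2; 1)
    (2; 1)
    (2; 1,1)
    (2; 2)
    (2; 2)
    (2; 2)


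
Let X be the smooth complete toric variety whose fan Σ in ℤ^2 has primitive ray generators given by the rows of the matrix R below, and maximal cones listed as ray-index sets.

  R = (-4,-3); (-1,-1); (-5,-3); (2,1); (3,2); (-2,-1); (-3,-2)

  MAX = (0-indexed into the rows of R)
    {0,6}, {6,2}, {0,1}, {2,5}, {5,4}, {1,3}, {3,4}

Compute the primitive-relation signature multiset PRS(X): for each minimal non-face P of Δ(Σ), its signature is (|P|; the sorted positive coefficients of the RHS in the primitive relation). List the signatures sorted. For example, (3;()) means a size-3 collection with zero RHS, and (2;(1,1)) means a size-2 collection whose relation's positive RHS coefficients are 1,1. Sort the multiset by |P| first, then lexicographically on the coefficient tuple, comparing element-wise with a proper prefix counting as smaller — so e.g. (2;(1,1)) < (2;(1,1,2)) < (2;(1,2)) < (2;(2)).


The 14 primitive collections of Σ (r=7, n=2):

  • {3,5}:  v_{3} + v_{5} = 0  →  sig = (2;())
  • {4,6}:  v_{4} + v_{6} = 0  →  sig = (2;())
  • {0,4}:  v_{0} + v_{4} = v_{1}  →  sig = (2;(1))
  • {1,4}:  v_{1} + v_{4} = v_{3}  →  sig = (2;(1))
  • {1,5}:  v_{1} + v_{5} = v_{6}  →  sig = (2;(1))
  • {1,6}:  v_{1} + v_{6} = v_{0}  →  sig = (2;(1))
  • {2,3}:  v_{2} + v_{3} = v_{6}  →  sig = (2;(1))
  • {2,4}:  v_{2} + v_{4} = v_{5}  →  sig = (2;(1))
  • {3,6}:  v_{3} + v_{6} = v_{1}  →  sig = (2;(1))
  • {5,6}:  v_{5} + v_{6} = v_{2}  →  sig = (2;(1))
  • {0,3}:  v_{0} + v_{3} = 2·v_{1}  →  sig = (2;(2))
  • {0,5}:  v_{0} + v_{5} = 2·v_{6}  →  sig = (2;(2))
  • {1,2}:  v_{1} + v_{2} = 2·v_{6}  →  sig = (2;(2))
  • {0,2}:  v_{0} + v_{2} = 3·v_{6}  →  sig = (2;(3))

so the primitive-relation signature multiset is
{ (2;()) ×2,  (2;(1)) ×8,  (2;(2)) ×3,  (2;(3)) }


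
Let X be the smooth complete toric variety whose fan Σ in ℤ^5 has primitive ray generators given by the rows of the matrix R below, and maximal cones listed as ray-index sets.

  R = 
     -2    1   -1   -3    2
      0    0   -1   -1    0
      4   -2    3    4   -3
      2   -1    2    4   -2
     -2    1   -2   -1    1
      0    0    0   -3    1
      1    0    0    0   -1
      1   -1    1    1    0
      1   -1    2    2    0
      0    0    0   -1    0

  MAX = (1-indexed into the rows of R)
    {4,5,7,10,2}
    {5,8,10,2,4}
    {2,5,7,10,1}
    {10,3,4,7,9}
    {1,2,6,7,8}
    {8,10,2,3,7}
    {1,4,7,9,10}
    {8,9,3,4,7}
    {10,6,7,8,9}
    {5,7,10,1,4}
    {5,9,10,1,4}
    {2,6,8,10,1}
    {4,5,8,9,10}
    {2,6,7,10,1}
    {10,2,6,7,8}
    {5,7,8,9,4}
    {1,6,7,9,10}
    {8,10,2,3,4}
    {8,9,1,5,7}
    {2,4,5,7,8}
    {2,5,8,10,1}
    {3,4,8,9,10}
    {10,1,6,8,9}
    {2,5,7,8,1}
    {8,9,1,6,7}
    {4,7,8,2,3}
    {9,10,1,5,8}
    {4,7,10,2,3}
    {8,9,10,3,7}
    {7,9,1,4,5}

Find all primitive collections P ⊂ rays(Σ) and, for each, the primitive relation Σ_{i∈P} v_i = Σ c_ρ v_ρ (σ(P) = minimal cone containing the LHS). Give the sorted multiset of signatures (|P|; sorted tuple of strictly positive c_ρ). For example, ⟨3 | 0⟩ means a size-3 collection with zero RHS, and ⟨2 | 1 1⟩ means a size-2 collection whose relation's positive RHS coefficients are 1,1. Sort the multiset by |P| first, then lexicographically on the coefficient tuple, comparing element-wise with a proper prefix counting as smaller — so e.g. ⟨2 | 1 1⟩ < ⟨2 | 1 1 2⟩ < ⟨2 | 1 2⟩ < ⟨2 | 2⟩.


Σ has 12 primitive collections:

  P = {2,9}:  v_{2} + v_{9} = v_{8}  so sig = ⟨2 | 1⟩
  P = {3,5}:  v_{3} + v_{5} = v_{2} + v_{4}  so sig = ⟨2 | 1 1⟩
  P = {5,6}:  v_{5} + v_{6} = v_{1} + v_{2}  so sig = ⟨2 | 1 1⟩
  P = {1,3}:  v_{1} + v_{3} = v_{7} + v_{9} + v_{10}  so sig = ⟨2 | 1 1 1⟩
  P = {4,6}:  v_{4} + v_{6} = v_{7} + v_{9} + v_{10}  so sig = ⟨2 | 1 1 1⟩
  P = {3,6}:  v_{3} + v_{6} = 2·v_{7} + v_{8} + v_{9} + 2·v_{10}  so sig = ⟨2 | 1 1 2 2⟩
  P = {1,2,4}:  v_{1} + v_{2} + v_{4} = 0  so sig = ⟨3 | 0⟩
  P = {1,4,8}:  v_{1} + v_{4} + v_{8} = v_{9}  so sig = ⟨3 | 1⟩
  P = {5,7,9,10}:  v_{5} + v_{7} + v_{9} + v_{10} = 0  so sig = ⟨4 | 0⟩
  P = {1,7,8,10}:  v_{1} + v_{7} + v_{8} + v_{10} = v_{6}  so sig = ⟨4 | 1⟩
  P = {4,7,8,10}:  v_{4} + v_{7} + v_{8} + v_{10} = v_{3}  so sig = ⟨4 | 1⟩
  P = {5,7,8,10}:  v_{5} + v_{7} + v_{8} + v_{10} = v_{2}  so sig = ⟨4 | 1⟩

so the primitive-relation signature multiset is
    |P|=2: 6 collections, coeffs (1), (1,1), (1,1), (1,1,1), (1,1,1), (1,1,2,2)
    |P|=3: 2 collections, coeffs (), (1)
    |P|=4: 4 collections, coeffs (), (1), (1), (1)


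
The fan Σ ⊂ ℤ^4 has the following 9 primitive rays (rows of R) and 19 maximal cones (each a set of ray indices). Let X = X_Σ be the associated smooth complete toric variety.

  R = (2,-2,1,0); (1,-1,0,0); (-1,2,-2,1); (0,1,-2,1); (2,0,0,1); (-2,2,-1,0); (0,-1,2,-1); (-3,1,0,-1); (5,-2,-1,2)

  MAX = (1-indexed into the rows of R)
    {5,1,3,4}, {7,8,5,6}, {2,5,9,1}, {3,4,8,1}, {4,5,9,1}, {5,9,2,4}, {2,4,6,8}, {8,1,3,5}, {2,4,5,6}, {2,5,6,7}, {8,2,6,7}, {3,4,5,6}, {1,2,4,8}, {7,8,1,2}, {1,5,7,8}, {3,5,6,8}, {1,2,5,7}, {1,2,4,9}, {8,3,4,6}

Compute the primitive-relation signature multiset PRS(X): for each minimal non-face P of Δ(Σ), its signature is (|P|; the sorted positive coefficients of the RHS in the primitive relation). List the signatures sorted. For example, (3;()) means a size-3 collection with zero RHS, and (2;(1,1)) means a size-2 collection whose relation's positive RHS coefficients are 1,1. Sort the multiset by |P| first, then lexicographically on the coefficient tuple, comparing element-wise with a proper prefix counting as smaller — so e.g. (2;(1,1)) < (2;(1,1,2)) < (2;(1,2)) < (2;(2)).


11 collections generate NE(X_Σ); each relation:

  P={1,6}:  v_{1} + v_{6} = 0  ⇒ sig = (2;())
  P={4,7}:  v_{4} + v_{7} = 0  ⇒ sig = (2;())
  P={2,3}:  v_{2} + v_{3} = v_{4}  ⇒ sig = (2;(1))
  P={3,7}:  v_{3} + v_{7} = v_{5} + v_{8}  ⇒ sig = (2;(1,1))
  P={8,9}:  v_{8} + v_{9} = v_{1} + v_{4}  ⇒ sig = (2;(1,1))
  P={6,9}:  v_{6} + v_{9} = v_{2} + v_{4} + v_{5}  ⇒ sig = (2;(1,1,1))
  P={7,9}:  v_{7} + v_{9} = v_{1} + v_{2} + v_{5}  ⇒ sig = (2;(1,1,1))
  P={3,9}:  v_{3} + v_{9} = v_{1} + 2·v_{4} + v_{5}  ⇒ sig = (2;(1,1,2))
  P={2,5,8}:  v_{2} + v_{5} + v_{8} = 0  ⇒ sig = (3;())
  P={4,5,8}:  v_{4} + v_{5} + v_{8} = v_{3}  ⇒ sig = (3;(1))
  P={1,2,4,5}:  v_{1} + v_{2} + v_{4} + v_{5} = v_{9}  ⇒ sig = (4;(1))

Sorted signature multiset PRS(X):
    |P|=2: 8 collections, coeffs (), (), (1), (1,1), (1,1), (1,1,1), (1,1,1), (1,1,2)
    |P|=3: 2 collections, coeffs (), (1)
    |P|=4: 1 collection, coeffs (1)


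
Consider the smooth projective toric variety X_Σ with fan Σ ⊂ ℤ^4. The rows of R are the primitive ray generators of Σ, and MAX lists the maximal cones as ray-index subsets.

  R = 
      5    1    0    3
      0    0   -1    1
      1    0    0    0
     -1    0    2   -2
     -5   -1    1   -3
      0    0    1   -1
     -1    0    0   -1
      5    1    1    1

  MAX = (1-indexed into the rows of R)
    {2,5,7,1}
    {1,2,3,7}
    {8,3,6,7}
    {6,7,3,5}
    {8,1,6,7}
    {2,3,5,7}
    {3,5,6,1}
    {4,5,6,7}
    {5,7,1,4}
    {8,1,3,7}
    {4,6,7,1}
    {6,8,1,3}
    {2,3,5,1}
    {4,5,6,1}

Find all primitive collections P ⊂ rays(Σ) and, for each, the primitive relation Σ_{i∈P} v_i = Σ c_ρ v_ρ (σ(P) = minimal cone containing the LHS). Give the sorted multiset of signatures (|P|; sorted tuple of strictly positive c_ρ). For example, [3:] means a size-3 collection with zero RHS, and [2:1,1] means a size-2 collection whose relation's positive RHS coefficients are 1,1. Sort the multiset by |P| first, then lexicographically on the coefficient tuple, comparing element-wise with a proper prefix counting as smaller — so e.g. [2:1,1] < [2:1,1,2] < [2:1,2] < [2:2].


The 9 primitive collections of Σ (r=8, n=4):

  P={2,6}:  v_{2} + v_{6} = 0  →  sig = [2:]
  P={2,4}:  v_{2} + v_{4} = v_{1} + v_{5} + v_{7}  →  sig = [2:1,1,1]
  P={2,8}:  v_{2} + v_{8} = v_{1} + v_{3} + v_{7}  →  sig = [2:1,1,1]
  P={4,8}:  v_{4} + v_{8} = v_{1} + 3·v_{6} + v_{7}  →  sig = [2:1,1,3]
  P={3,4}:  v_{3} + v_{4} = 2·v_{6}  →  sig = [2:2]
  P={5,8}:  v_{5} + v_{8} = 2·v_{6}  →  sig = [2:2]
  P={1,3,5,7}:  v_{1} + v_{3} + v_{5} + v_{7} = v_{6}  →  sig = [4:1]
  P={1,3,6,7}:  v_{1} + v_{3} + v_{6} + v_{7} = v_{8}  →  sig = [4:1]
  P={1,5,6,7}:  v_{1} + v_{5} + v_{6} + v_{7} = v_{4}  →  sig = [4:1]

Sorted signature multiset PRS(X):
    [2:]
    [2:1,1,1]
    [2:1,1,1]
    [2:1,1,3]
    [2:2]
    [2:2]
    [4:1]
    [4:1]
    [4:1]


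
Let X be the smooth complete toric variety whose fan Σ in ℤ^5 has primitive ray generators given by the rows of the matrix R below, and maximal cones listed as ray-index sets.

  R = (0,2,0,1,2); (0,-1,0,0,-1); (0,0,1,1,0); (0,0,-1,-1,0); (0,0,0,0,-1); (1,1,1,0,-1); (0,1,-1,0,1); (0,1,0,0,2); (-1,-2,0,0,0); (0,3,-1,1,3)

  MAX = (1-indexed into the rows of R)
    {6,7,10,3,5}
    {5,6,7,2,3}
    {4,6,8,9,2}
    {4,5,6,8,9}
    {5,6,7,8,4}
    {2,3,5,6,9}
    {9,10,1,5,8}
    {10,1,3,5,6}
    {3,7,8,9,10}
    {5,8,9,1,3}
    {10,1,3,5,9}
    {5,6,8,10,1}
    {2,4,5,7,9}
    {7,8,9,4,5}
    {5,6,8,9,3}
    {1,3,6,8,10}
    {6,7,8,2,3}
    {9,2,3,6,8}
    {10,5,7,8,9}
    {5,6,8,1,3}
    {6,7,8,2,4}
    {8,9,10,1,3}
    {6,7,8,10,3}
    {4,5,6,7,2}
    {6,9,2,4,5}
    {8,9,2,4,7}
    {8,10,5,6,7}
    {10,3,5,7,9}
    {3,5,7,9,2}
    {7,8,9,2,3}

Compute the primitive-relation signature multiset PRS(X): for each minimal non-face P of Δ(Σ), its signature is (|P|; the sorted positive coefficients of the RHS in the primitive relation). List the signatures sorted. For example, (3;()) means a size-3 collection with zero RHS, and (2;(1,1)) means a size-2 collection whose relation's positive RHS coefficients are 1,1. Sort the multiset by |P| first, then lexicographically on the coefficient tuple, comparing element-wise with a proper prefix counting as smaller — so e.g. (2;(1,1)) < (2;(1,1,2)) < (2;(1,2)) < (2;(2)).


Primitive collections (12):

  P={3,4}:  v_{3} + v_{4} = 0 — sig = (2;())
  P={1,7}:  v_{1} + v_{7} = v_{10} — sig = (2;(1))
  P={1,2}:  v_{1} + v_{2} = v_{3} + v_{7} — sig = (2;(1,1))
  P={1,4}:  v_{1} + v_{4} = v_{5} + v_{7} + v_{8} — sig = (2;(1,1,1))
  P={4,10}:  v_{4} + v_{10} = v_{5} + 2·v_{7} + v_{8} — sig = (2;(1,1,2))
  P={2,10}:  v_{2} + v_{10} = v_{3} + 2·v_{7} — sig = (2;(1,2))
  P={2,5,8}:  v_{2} + v_{5} + v_{8} = 0 — sig = (3;())
  P={6,7,9}:  v_{6} + v_{7} + v_{9} = 0 — sig = (3;())
  P={6,9,10}:  v_{6} + v_{9} + v_{10} = v_{1} — sig = (3;(1))
  P={1,6,9}:  v_{1} + v_{6} + v_{9} = v_{3} + v_{5} + v_{8} — sig = (3;(1,1,1))
  P={3,5,7,8}:  v_{3} + v_{5} + v_{7} + v_{8} = v_{1} — sig = (4;(1))
  P={3,5,8,10}:  v_{3} + v_{5} + v_{8} + v_{10} = 2·v_{1} — sig = (4;(2))

Hence PRS(X_Σ) =
[(2;()), (2;(1)), (2;(1,1)), (2;(1,1,1)), (2;(1,1,2)), (2;(1,2)), (3;()), (3;()), (3;(1)), (3;(1,1,1)), (4;(1)), (4;(2))]


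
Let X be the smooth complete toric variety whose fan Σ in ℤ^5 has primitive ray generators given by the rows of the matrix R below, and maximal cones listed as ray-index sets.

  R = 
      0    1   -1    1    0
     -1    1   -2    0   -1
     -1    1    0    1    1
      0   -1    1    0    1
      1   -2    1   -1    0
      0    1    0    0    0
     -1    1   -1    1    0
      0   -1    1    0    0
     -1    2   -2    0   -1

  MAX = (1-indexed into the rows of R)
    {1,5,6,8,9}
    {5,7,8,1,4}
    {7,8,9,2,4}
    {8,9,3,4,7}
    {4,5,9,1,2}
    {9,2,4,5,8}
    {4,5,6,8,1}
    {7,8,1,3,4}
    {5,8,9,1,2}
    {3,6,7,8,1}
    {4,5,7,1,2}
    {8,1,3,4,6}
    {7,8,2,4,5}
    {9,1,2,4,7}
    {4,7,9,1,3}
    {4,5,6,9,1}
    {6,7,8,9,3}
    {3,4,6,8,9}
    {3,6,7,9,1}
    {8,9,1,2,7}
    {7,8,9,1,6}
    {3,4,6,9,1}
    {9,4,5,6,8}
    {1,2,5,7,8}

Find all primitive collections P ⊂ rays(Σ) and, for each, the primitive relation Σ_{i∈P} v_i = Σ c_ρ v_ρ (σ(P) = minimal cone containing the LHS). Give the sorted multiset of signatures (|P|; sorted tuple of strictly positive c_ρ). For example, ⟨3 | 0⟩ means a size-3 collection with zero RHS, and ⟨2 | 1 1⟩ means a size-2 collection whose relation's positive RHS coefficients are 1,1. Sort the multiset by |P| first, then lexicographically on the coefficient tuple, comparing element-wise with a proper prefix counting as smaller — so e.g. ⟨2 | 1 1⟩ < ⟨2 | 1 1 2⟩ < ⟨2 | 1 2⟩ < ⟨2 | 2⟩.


|primitive collections| = 9. Relations:

  P={2,6}:  v_{2} + v_{6} = v_{9} ; sig = ⟨2 | 1⟩
  P={3,5}:  v_{3} + v_{5} = v_{4} ; sig = ⟨2 | 1⟩
  P={2,3}:  v_{2} + v_{3} = v_{4} + v_{7} + v_{9} ; sig = ⟨2 | 1 1 1⟩
  P={5,6,7}:  v_{5} + v_{6} + v_{7} = 0 ; sig = ⟨3 | 0⟩
  P={4,6,7}:  v_{4} + v_{6} + v_{7} = v_{3} ; sig = ⟨3 | 1⟩
  P={5,7,9}:  v_{5} + v_{7} + v_{9} = v_{2} ; sig = ⟨3 | 1⟩
  P={1,4,8,9}:  v_{1} + v_{4} + v_{8} + v_{9} = v_{7} ; sig = ⟨4 | 1⟩
  P={1,2,4,8}:  v_{1} + v_{2} + v_{4} + v_{8} = v_{5} + 2·v_{7} ; sig = ⟨4 | 1 2⟩
  P={1,3,8,9}:  v_{1} + v_{3} + v_{8} + v_{9} = v_{6} + 2·v_{7} ; sig = ⟨4 | 1 2⟩

Signatures (|P|; sorted positive RHS coefficients), sorted:
    |P|=2: 3 collections, coeffs (1), (1), (1,1,1)
    |P|=3: 3 collections, coeffs (), (1), (1)
    |P|=4: 3 collections, coeffs (1), (1,2), (1,2)


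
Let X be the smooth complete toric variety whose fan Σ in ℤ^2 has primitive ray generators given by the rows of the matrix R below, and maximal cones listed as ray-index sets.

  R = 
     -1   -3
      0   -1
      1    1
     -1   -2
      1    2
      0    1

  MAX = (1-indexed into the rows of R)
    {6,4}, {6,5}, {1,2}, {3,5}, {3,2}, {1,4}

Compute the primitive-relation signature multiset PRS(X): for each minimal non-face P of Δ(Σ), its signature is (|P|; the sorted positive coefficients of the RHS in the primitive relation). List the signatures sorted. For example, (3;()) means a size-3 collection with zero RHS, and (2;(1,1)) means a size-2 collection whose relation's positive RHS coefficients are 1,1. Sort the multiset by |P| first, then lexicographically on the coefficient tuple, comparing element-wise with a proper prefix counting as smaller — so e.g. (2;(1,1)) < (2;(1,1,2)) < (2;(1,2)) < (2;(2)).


9 collections generate NE(X_Σ); each relation:

  P = {2,6}:  v_{2} + v_{6} = 0  ⟹  sig = (2;())
  P = {4,5}:  v_{4} + v_{5} = 0  ⟹  sig = (2;())
  P = {1,5}:  v_{1} + v_{5} = v_{2}  ⟹  sig = (2;(1))
  P = {1,6}:  v_{1} + v_{6} = v_{4}  ⟹  sig = (2;(1))
  P = {2,4}:  v_{2} + v_{4} = v_{1}  ⟹  sig = (2;(1))
  P = {2,5}:  v_{2} + v_{5} = v_{3}  ⟹  sig = (2;(1))
  P = {3,4}:  v_{3} + v_{4} = v_{2}  ⟹  sig = (2;(1))
  P = {3,6}:  v_{3} + v_{6} = v_{5}  ⟹  sig = (2;(1))
  P = {1,3}:  v_{1} + v_{3} = 2·v_{2}  ⟹  sig = (2;(2))

Signatures (|P|; sorted positive RHS coefficients), sorted:
    (2;())
    (2;())
    (2;(1))
    (2;(1))
    (2;(1))
    (2;(1))
    (2;(1))
    (2;(1))
    (2;(2))
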